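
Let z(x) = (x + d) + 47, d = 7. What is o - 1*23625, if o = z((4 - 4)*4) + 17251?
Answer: -6320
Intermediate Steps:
z(x) = 54 + x (z(x) = (x + 7) + 47 = (7 + x) + 47 = 54 + x)
o = 17305 (o = (54 + (4 - 4)*4) + 17251 = (54 + 0*4) + 17251 = (54 + 0) + 17251 = 54 + 17251 = 17305)
o - 1*23625 = 17305 - 1*23625 = 17305 - 23625 = -6320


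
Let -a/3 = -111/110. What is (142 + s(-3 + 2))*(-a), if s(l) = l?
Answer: -46953/110 ≈ -426.85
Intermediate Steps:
a = 333/110 (a = -(-333)/110 = -3*(-111/110) = 333/110 ≈ 3.0273)
(142 + s(-3 + 2))*(-a) = (142 + (-3 + 2))*(-1*333/110) = (142 - 1)*(-333/110) = 141*(-333/110) = -46953/110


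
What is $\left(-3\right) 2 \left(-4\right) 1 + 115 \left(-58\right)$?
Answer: $-6646$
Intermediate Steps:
$\left(-3\right) 2 \left(-4\right) 1 + 115 \left(-58\right) = \left(-6\right) \left(-4\right) 1 - 6670 = 24 \cdot 1 - 6670 = 24 - 6670 = -6646$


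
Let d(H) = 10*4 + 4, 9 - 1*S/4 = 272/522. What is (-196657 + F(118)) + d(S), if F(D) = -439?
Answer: -197052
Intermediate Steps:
S = 8852/261 (S = 36 - 1088/522 = 36 - 4*136/261 = 36 - 544/261 = 8852/261 ≈ 33.916)
d(H) = 44 (d(H) = 40 + 4 = 44)
(-196657 + F(118)) + d(S) = (-196657 - 439) + 44 = -197096 + 44 = -197052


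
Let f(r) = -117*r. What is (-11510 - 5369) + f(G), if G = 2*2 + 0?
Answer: -17347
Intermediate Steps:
G = 4 (G = 4 + 0 = 4)
(-11510 - 5369) + f(G) = (-11510 - 5369) - 117*4 = -16879 - 468 = -17347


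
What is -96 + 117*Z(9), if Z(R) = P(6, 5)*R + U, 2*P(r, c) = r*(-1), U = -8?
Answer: -4191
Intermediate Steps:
P(r, c) = -r/2 (P(r, c) = (r*(-1))/2 = (-r)/2 = -r/2)
Z(R) = -8 - 3*R (Z(R) = (-1/2*6)*R - 8 = -3*R - 8 = -8 - 3*R)
-96 + 117*Z(9) = -96 + 117*(-8 - 3*9) = -96 + 117*(-8 - 27) = -96 + 117*(-35) = -96 - 4095 = -4191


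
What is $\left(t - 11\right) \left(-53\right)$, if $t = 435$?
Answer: $-22472$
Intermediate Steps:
$\left(t - 11\right) \left(-53\right) = \left(435 - 11\right) \left(-53\right) = 424 \left(-53\right) = -22472$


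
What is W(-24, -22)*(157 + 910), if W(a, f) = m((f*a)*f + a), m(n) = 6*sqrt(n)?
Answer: 12804*I*sqrt(2910) ≈ 6.907e+5*I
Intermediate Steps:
W(a, f) = 6*sqrt(a + a*f**2) (W(a, f) = 6*sqrt((f*a)*f + a) = 6*sqrt((a*f)*f + a) = 6*sqrt(a*f**2 + a) = 6*sqrt(a + a*f**2))
W(-24, -22)*(157 + 910) = (6*sqrt(-24*(1 + (-22)**2)))*(157 + 910) = (6*sqrt(-24*(1 + 484)))*1067 = (6*sqrt(-24*485))*1067 = (6*sqrt(-11640))*1067 = (6*(2*I*sqrt(2910)))*1067 = (12*I*sqrt(2910))*1067 = 12804*I*sqrt(2910)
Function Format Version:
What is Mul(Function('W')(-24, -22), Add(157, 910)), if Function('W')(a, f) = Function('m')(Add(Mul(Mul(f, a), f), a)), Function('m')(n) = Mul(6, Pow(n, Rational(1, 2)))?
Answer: Mul(12804, I, Pow(2910, Rational(1, 2))) ≈ Mul(6.9070e+5, I)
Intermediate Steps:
Function('W')(a, f) = Mul(6, Pow(Add(a, Mul(a, Pow(f, 2))), Rational(1, 2))) (Function('W')(a, f) = Mul(6, Pow(Add(Mul(Mul(f, a), f), a), Rational(1, 2))) = Mul(6, Pow(Add(Mul(Mul(a, f), f), a), Rational(1, 2))) = Mul(6, Pow(Add(Mul(a, Pow(f, 2)), a), Rational(1, 2))) = Mul(6, Pow(Add(a, Mul(a, Pow(f, 2))), Rational(1, 2))))
Mul(Function('W')(-24, -22), Add(157, 910)) = Mul(Mul(6, Pow(Mul(-24, Add(1, Pow(-22, 2))), Rational(1, 2))), Add(157, 910)) = Mul(Mul(6, Pow(Mul(-24, Add(1, 484)), Rational(1, 2))), 1067) = Mul(Mul(6, Pow(Mul(-24, 485), Rational(1, 2))), 1067) = Mul(Mul(6, Pow(-11640, Rational(1, 2))), 1067) = Mul(Mul(6, Mul(2, I, Pow(2910, Rational(1, 2)))), 1067) = Mul(Mul(12, I, Pow(2910, Rational(1, 2))), 1067) = Mul(12804, I, Pow(2910, Rational(1, 2)))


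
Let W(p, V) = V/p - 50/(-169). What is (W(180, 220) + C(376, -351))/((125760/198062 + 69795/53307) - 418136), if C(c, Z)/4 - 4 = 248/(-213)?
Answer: -814645293925663/26485977201089600493 ≈ -3.0758e-5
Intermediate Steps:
C(c, Z) = 2416/213 (C(c, Z) = 16 + 4*(248/(-213)) = 16 + 4*(248*(-1/213)) = 16 + 4*(-248/213) = 16 - 992/213 = 2416/213)
W(p, V) = 50/169 + V/p (W(p, V) = V/p - 50*(-1/169) = V/p + 50/169 = 50/169 + V/p)
(W(180, 220) + C(376, -351))/((125760/198062 + 69795/53307) - 418136) = ((50/169 + 220/180) + 2416/213)/((125760/198062 + 69795/53307) - 418136) = ((50/169 + 220*(1/180)) + 2416/213)/((125760*(1/198062) + 69795*(1/53307)) - 418136) = ((50/169 + 11/9) + 2416/213)/((62880/99031 + 7755/5923) - 418136) = (2309/1521 + 2416/213)/(1140423645/586560613 - 418136) = 1388851/(107991*(-245260968053723/586560613)) = (1388851/107991)*(-586560613/245260968053723) = -814645293925663/26485977201089600493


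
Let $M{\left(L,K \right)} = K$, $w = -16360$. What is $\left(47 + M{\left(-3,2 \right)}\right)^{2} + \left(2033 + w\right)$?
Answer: $-11926$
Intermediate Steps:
$\left(47 + M{\left(-3,2 \right)}\right)^{2} + \left(2033 + w\right) = \left(47 + 2\right)^{2} + \left(2033 - 16360\right) = 49^{2} - 14327 = 2401 - 14327 = -11926$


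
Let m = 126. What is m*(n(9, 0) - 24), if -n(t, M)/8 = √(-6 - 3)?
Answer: -3024 - 3024*I ≈ -3024.0 - 3024.0*I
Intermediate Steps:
n(t, M) = -24*I (n(t, M) = -8*√(-6 - 3) = -24*I)
m*(n(9, 0) - 24) = 126*(-24*I - 24) = 126*(-24 - 24*I) = -3024 - 3024*I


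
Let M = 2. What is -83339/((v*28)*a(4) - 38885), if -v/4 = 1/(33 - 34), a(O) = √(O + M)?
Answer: 462948145/215995423 + 1333424*√6/215995423 ≈ 2.1584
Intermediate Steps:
a(O) = √(2 + O) (a(O) = √(O + 2) = √(2 + O))
v = 4 (v = -4/(33 - 34) = -4/(-1) = -4*(-1) = 4)
-83339/((v*28)*a(4) - 38885) = -83339/((4*28)*√(2 + 4) - 38885) = -83339/(112*√6 - 38885) = -83339/(-38885 + 112*√6)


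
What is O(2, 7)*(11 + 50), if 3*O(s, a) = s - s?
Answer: 0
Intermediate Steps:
O(s, a) = 0 (O(s, a) = (s - s)/3 = (⅓)*0 = 0)
O(2, 7)*(11 + 50) = 0*(11 + 50) = 0*61 = 0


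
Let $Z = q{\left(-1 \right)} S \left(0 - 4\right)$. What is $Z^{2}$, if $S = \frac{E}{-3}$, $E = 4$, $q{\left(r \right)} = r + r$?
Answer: $\frac{1024}{9} \approx 113.78$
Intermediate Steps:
$q{\left(r \right)} = 2 r$
$S = - \frac{4}{3}$ ($S = \frac{4}{-3} = 4 \left(- \frac{1}{3}\right) = - \frac{4}{3} \approx -1.3333$)
$Z = - \frac{32}{3}$ ($Z = 2 \left(-1\right) \left(- \frac{4}{3}\right) \left(0 - 4\right) = \left(-2\right) \left(- \frac{4}{3}\right) \left(-4\right) = \frac{8}{3} \left(-4\right) = - \frac{32}{3} \approx -10.667$)
$Z^{2} = \left(- \frac{32}{3}\right)^{2} = \frac{1024}{9}$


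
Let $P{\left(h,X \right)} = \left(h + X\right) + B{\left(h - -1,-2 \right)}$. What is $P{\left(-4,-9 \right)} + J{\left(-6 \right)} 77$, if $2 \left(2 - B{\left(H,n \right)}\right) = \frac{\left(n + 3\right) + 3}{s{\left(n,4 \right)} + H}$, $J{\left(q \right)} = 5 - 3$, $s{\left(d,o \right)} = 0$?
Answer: $\frac{431}{3} \approx 143.67$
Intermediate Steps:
$J{\left(q \right)} = 2$
$B{\left(H,n \right)} = 2 - \frac{6 + n}{2 H}$ ($B{\left(H,n \right)} = 2 - \frac{\left(\left(n + 3\right) + 3\right) \frac{1}{0 + H}}{2} = 2 - \frac{\left(\left(3 + n\right) + 3\right) \frac{1}{H}}{2} = 2 - \frac{\left(6 + n\right) \frac{1}{H}}{2} = 2 - \frac{\frac{1}{H} \left(6 + n\right)}{2} = 2 - \frac{6 + n}{2 H}$)
$P{\left(h,X \right)} = X + h + \frac{2 h}{1 + h}$ ($P{\left(h,X \right)} = \left(h + X\right) + \frac{-6 - -2 + 4 \left(h - -1\right)}{2 \left(h - -1\right)} = \left(X + h\right) + \frac{-6 + 2 + 4 \left(h + 1\right)}{2 \left(h + 1\right)} = \left(X + h\right) + \frac{-6 + 2 + 4 \left(1 + h\right)}{2 \left(1 + h\right)} = \left(X + h\right) + \frac{-6 + 2 + \left(4 + 4 h\right)}{2 \left(1 + h\right)} = \left(X + h\right) + \frac{4 h}{2 \left(1 + h\right)} = \left(X + h\right) + \frac{2 h}{1 + h} = X + h + \frac{2 h}{1 + h}$)
$P{\left(-4,-9 \right)} + J{\left(-6 \right)} 77 = \frac{2 \left(-4\right) + \left(1 - 4\right) \left(-9 - 4\right)}{1 - 4} + 2 \cdot 77 = \frac{-8 - -39}{-3} + 154 = - \frac{-8 + 39}{3} + 154 = \left(- \frac{1}{3}\right) 31 + 154 = - \frac{31}{3} + 154 = \frac{431}{3}$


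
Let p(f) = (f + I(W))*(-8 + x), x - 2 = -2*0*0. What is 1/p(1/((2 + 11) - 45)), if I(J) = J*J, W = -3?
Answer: -16/861 ≈ -0.018583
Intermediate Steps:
I(J) = J²
x = 2 (x = 2 - 2*0*0 = 2 + 0*0 = 2 + 0 = 2)
p(f) = -54 - 6*f (p(f) = (f + (-3)²)*(-8 + 2) = (f + 9)*(-6) = (9 + f)*(-6) = -54 - 6*f)
1/p(1/((2 + 11) - 45)) = 1/(-54 - 6/((2 + 11) - 45)) = 1/(-54 - 6/(13 - 45)) = 1/(-54 - 6/(-32)) = 1/(-54 - 6*(-1/32)) = 1/(-54 + 3/16) = 1/(-861/16) = -16/861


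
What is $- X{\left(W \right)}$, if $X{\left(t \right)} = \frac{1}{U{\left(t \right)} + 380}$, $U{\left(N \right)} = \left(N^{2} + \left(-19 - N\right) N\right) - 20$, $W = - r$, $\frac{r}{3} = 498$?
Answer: $- \frac{1}{28746} \approx -3.4787 \cdot 10^{-5}$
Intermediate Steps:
$r = 1494$ ($r = 3 \cdot 498 = 1494$)
$W = -1494$ ($W = \left(-1\right) 1494 = -1494$)
$U{\left(N \right)} = -20 + N^{2} + N \left(-19 - N\right)$ ($U{\left(N \right)} = \left(N^{2} + N \left(-19 - N\right)\right) - 20 = -20 + N^{2} + N \left(-19 - N\right)$)
$X{\left(t \right)} = \frac{1}{360 - 19 t}$ ($X{\left(t \right)} = \frac{1}{\left(-20 - 19 t\right) + 380} = \frac{1}{360 - 19 t}$)
$- X{\left(W \right)} = - \frac{-1}{-360 + 19 \left(-1494\right)} = - \frac{-1}{-360 - 28386} = - \frac{-1}{-28746} = - \frac{\left(-1\right) \left(-1\right)}{28746} = \left(-1\right) \frac{1}{28746} = - \frac{1}{28746}$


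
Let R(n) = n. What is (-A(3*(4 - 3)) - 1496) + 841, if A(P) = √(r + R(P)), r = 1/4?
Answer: -655 - √13/2 ≈ -656.80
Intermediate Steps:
r = ¼ ≈ 0.25000
A(P) = √(¼ + P)
(-A(3*(4 - 3)) - 1496) + 841 = (-√(1 + 4*(3*(4 - 3)))/2 - 1496) + 841 = (-√(1 + 4*(3*1))/2 - 1496) + 841 = (-√(1 + 4*3)/2 - 1496) + 841 = (-√(1 + 12)/2 - 1496) + 841 = (-√13/2 - 1496) + 841 = (-1496 - √13/2) + 841 = -655 - √13/2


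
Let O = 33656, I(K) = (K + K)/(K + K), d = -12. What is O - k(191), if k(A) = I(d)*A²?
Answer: -2825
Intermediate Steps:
I(K) = 1 (I(K) = (2*K)/((2*K)) = (2*K)*(1/(2*K)) = 1)
k(A) = A² (k(A) = 1*A² = A²)
O - k(191) = 33656 - 1*191² = 33656 - 1*36481 = 33656 - 36481 = -2825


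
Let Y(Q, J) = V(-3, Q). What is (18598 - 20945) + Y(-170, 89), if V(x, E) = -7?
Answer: -2354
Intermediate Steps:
Y(Q, J) = -7
(18598 - 20945) + Y(-170, 89) = (18598 - 20945) - 7 = -2347 - 7 = -2354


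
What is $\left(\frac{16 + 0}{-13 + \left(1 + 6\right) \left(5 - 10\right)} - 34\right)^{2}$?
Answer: $\frac{10609}{9} \approx 1178.8$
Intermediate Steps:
$\left(\frac{16 + 0}{-13 + \left(1 + 6\right) \left(5 - 10\right)} - 34\right)^{2} = \left(\frac{16}{-13 + 7 \left(-5\right)} - 34\right)^{2} = \left(\frac{16}{-13 - 35} - 34\right)^{2} = \left(\frac{16}{-48} - 34\right)^{2} = \left(16 \left(- \frac{1}{48}\right) - 34\right)^{2} = \left(- \frac{1}{3} - 34\right)^{2} = \left(- \frac{103}{3}\right)^{2} = \frac{10609}{9}$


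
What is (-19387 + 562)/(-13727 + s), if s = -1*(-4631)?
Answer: 6275/3032 ≈ 2.0696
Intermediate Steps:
s = 4631
(-19387 + 562)/(-13727 + s) = (-19387 + 562)/(-13727 + 4631) = -18825/(-9096) = -18825*(-1/9096) = 6275/3032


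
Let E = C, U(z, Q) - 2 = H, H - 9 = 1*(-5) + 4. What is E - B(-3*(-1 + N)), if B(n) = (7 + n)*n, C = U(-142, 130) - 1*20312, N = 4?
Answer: -20320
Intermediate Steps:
H = 8 (H = 9 + (1*(-5) + 4) = 9 + (-5 + 4) = 9 - 1 = 8)
U(z, Q) = 10 (U(z, Q) = 2 + 8 = 10)
C = -20302 (C = 10 - 1*20312 = 10 - 20312 = -20302)
E = -20302
B(n) = n*(7 + n)
E - B(-3*(-1 + N)) = -20302 - (-3*(-1 + 4))*(7 - 3*(-1 + 4)) = -20302 - (-3*3)*(7 - 3*3) = -20302 - (-9)*(7 - 9) = -20302 - (-9)*(-2) = -20302 - 1*18 = -20302 - 18 = -20320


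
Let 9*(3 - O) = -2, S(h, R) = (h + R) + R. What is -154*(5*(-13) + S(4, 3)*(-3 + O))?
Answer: 87010/9 ≈ 9667.8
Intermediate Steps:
S(h, R) = h + 2*R (S(h, R) = (R + h) + R = h + 2*R)
O = 29/9 (O = 3 - ⅑*(-2) = 3 + 2/9 = 29/9 ≈ 3.2222)
-154*(5*(-13) + S(4, 3)*(-3 + O)) = -154*(5*(-13) + (4 + 2*3)*(-3 + 29/9)) = -154*(-65 + (4 + 6)*(2/9)) = -154*(-65 + 10*(2/9)) = -154*(-65 + 20/9) = -154*(-565/9) = 87010/9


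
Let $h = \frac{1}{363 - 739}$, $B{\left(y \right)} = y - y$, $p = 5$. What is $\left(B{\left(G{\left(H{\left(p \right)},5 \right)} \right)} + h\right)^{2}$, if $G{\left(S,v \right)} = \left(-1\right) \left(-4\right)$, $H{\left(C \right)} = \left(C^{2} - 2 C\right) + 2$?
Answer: $\frac{1}{141376} \approx 7.0733 \cdot 10^{-6}$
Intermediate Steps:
$H{\left(C \right)} = 2 + C^{2} - 2 C$
$G{\left(S,v \right)} = 4$
$B{\left(y \right)} = 0$
$h = - \frac{1}{376}$ ($h = \frac{1}{-376} = - \frac{1}{376} \approx -0.0026596$)
$\left(B{\left(G{\left(H{\left(p \right)},5 \right)} \right)} + h\right)^{2} = \left(0 - \frac{1}{376}\right)^{2} = \left(- \frac{1}{376}\right)^{2} = \frac{1}{141376}$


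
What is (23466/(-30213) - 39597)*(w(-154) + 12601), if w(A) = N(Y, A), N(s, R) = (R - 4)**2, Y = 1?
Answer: -14980516636085/10071 ≈ -1.4875e+9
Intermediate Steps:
N(s, R) = (-4 + R)**2
w(A) = (-4 + A)**2
(23466/(-30213) - 39597)*(w(-154) + 12601) = (23466/(-30213) - 39597)*((-4 - 154)**2 + 12601) = (23466*(-1/30213) - 39597)*((-158)**2 + 12601) = (-7822/10071 - 39597)*(24964 + 12601) = -398789209/10071*37565 = -14980516636085/10071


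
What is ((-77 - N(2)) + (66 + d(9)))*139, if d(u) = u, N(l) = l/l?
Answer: -417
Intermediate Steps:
N(l) = 1
((-77 - N(2)) + (66 + d(9)))*139 = ((-77 - 1*1) + (66 + 9))*139 = ((-77 - 1) + 75)*139 = (-78 + 75)*139 = -3*139 = -417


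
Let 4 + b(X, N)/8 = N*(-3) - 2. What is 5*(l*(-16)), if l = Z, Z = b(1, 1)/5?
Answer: 1152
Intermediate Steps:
b(X, N) = -48 - 24*N (b(X, N) = -32 + 8*(N*(-3) - 2) = -32 + 8*(-3*N - 2) = -32 + 8*(-2 - 3*N) = -32 + (-16 - 24*N) = -48 - 24*N)
Z = -72/5 (Z = (-48 - 24*1)/5 = (-48 - 24)*(1/5) = -72*1/5 = -72/5 ≈ -14.400)
l = -72/5 ≈ -14.400
5*(l*(-16)) = 5*(-72/5*(-16)) = 5*(1152/5) = 1152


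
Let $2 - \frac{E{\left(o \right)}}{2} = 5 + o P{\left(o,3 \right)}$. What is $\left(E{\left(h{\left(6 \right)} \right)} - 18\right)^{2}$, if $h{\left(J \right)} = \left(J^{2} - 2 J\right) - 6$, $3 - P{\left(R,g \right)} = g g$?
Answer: $36864$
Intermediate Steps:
$P{\left(R,g \right)} = 3 - g^{2}$ ($P{\left(R,g \right)} = 3 - g g = 3 - g^{2}$)
$h{\left(J \right)} = -6 + J^{2} - 2 J$ ($h{\left(J \right)} = \left(J^{2} - 2 J\right) - 6 = -6 + J^{2} - 2 J$)
$E{\left(o \right)} = -6 + 12 o$ ($E{\left(o \right)} = 4 - 2 \left(5 + o \left(3 - 3^{2}\right)\right) = 4 - 2 \left(5 + o \left(3 - 9\right)\right) = 4 - 2 \left(5 + o \left(-6\right)\right) = 4 - 2 \left(5 - 6 o\right) = 4 + \left(-10 + 12 o\right) = -6 + 12 o$)
$\left(E{\left(h{\left(6 \right)} \right)} - 18\right)^{2} = \left(\left(-6 + 12 \left(-6 + 6^{2} - 12\right)\right) - 18\right)^{2} = \left(\left(-6 + 12 \left(-6 + 36 - 12\right)\right) - 18\right)^{2} = \left(\left(-6 + 12 \cdot 18\right) - 18\right)^{2} = \left(\left(-6 + 216\right) - 18\right)^{2} = \left(210 - 18\right)^{2} = 192^{2} = 36864$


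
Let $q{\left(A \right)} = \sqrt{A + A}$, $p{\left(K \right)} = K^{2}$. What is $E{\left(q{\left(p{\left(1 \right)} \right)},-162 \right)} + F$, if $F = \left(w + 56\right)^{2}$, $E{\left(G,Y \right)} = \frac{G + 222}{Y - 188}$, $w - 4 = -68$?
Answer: $\frac{11089}{175} - \frac{\sqrt{2}}{350} \approx 63.362$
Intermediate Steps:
$w = -64$ ($w = 4 - 68 = -64$)
$q{\left(A \right)} = \sqrt{2} \sqrt{A}$ ($q{\left(A \right)} = \sqrt{2 A} = \sqrt{2} \sqrt{A}$)
$E{\left(G,Y \right)} = \frac{222 + G}{-188 + Y}$
$F = 64$ ($F = \left(-64 + 56\right)^{2} = \left(-8\right)^{2} = 64$)
$E{\left(q{\left(p{\left(1 \right)} \right)},-162 \right)} + F = \frac{222 + \sqrt{2} \sqrt{1^{2}}}{-188 - 162} + 64 = \frac{222 + \sqrt{2} \sqrt{1}}{-350} + 64 = - \frac{222 + \sqrt{2} \cdot 1}{350} + 64 = - \frac{222 + \sqrt{2}}{350} + 64 = \left(- \frac{111}{175} - \frac{\sqrt{2}}{350}\right) + 64 = \frac{11089}{175} - \frac{\sqrt{2}}{350}$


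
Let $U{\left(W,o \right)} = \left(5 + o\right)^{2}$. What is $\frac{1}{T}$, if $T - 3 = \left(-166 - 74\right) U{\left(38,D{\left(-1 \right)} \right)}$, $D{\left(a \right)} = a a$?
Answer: $- \frac{1}{8637} \approx -0.00011578$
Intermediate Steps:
$D{\left(a \right)} = a^{2}$
$T = -8637$ ($T = 3 + \left(-166 - 74\right) \left(5 + \left(-1\right)^{2}\right)^{2} = 3 - 240 \left(5 + 1\right)^{2} = 3 - 240 \cdot 6^{2} = 3 - 8640 = -8637$)
$\frac{1}{T} = \frac{1}{-8637} = - \frac{1}{8637}$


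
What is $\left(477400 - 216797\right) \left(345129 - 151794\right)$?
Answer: $50383681005$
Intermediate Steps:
$\left(477400 - 216797\right) \left(345129 - 151794\right) = 260603 \cdot 193335 = 50383681005$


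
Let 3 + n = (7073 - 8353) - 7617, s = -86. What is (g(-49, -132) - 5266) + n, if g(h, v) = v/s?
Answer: -609072/43 ≈ -14164.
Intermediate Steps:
g(h, v) = -v/86 (g(h, v) = v/(-86) = v*(-1/86) = -v/86)
n = -8900 (n = -3 + ((7073 - 8353) - 7617) = -3 + (-1280 - 7617) = -3 - 8897 = -8900)
(g(-49, -132) - 5266) + n = (-1/86*(-132) - 5266) - 8900 = (66/43 - 5266) - 8900 = -226372/43 - 8900 = -609072/43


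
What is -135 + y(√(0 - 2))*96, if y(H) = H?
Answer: -135 + 96*I*√2 ≈ -135.0 + 135.76*I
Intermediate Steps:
-135 + y(√(0 - 2))*96 = -135 + √(0 - 2)*96 = -135 + √(-2)*96 = -135 + (I*√2)*96 = -135 + 96*I*√2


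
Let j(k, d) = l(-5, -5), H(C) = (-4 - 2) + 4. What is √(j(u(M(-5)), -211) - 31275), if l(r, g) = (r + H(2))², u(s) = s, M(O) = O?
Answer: I*√31226 ≈ 176.71*I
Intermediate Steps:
H(C) = -2 (H(C) = -6 + 4 = -2)
l(r, g) = (-2 + r)² (l(r, g) = (r - 2)² = (-2 + r)²)
j(k, d) = 49 (j(k, d) = (-2 - 5)² = (-7)² = 49)
√(j(u(M(-5)), -211) - 31275) = √(49 - 31275) = √(-31226) = I*√31226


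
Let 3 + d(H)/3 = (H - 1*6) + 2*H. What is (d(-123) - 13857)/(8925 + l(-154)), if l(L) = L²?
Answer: -14991/32641 ≈ -0.45927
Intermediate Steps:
d(H) = -27 + 9*H (d(H) = -9 + 3*((H - 1*6) + 2*H) = -9 + 3*((H - 6) + 2*H) = -9 + 3*((-6 + H) + 2*H) = -9 + 3*(-6 + 3*H) = -9 + (-18 + 9*H) = -27 + 9*H)
(d(-123) - 13857)/(8925 + l(-154)) = ((-27 + 9*(-123)) - 13857)/(8925 + (-154)²) = ((-27 - 1107) - 13857)/(8925 + 23716) = (-1134 - 13857)/32641 = -14991*1/32641 = -14991/32641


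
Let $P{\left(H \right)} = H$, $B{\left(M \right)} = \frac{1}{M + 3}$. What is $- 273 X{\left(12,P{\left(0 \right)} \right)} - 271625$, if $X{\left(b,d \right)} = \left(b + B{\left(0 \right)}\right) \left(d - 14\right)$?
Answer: $-224487$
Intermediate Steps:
$B{\left(M \right)} = \frac{1}{3 + M}$
$X{\left(b,d \right)} = \left(-14 + d\right) \left(\frac{1}{3} + b\right)$ ($X{\left(b,d \right)} = \left(b + \frac{1}{3 + 0}\right) \left(d - 14\right) = \left(b + \frac{1}{3}\right) \left(-14 + d\right) = \left(\frac{1}{3} + b\right) \left(-14 + d\right) = \left(-14 + d\right) \left(\frac{1}{3} + b\right)$)
$- 273 X{\left(12,P{\left(0 \right)} \right)} - 271625 = - 273 \left(- \frac{14}{3} - 168 + \frac{1}{3} \cdot 0 + 12 \cdot 0\right) - 271625 = - 273 \left(- \frac{14}{3} - 168 + 0 + 0\right) - 271625 = \left(-273\right) \left(- \frac{518}{3}\right) - 271625 = 47138 - 271625 = -224487$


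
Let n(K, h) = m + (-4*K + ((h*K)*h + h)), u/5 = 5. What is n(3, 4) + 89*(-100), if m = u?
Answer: -8835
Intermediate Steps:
u = 25 (u = 5*5 = 25)
m = 25
n(K, h) = 25 + h - 4*K + K*h² (n(K, h) = 25 + (-4*K + ((h*K)*h + h)) = 25 + (-4*K + ((K*h)*h + h)) = 25 + (-4*K + (K*h² + h)) = 25 + (-4*K + (h + K*h²)) = 25 + (h - 4*K + K*h²) = 25 + h - 4*K + K*h²)
n(3, 4) + 89*(-100) = (25 + 4 - 4*3 + 3*4²) + 89*(-100) = (25 + 4 - 12 + 3*16) - 8900 = (25 + 4 - 12 + 48) - 8900 = 65 - 8900 = -8835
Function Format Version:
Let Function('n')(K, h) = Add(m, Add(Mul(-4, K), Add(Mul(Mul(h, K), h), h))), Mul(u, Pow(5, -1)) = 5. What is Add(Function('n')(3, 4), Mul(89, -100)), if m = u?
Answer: -8835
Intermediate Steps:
u = 25 (u = Mul(5, 5) = 25)
m = 25
Function('n')(K, h) = Add(25, h, Mul(-4, K), Mul(K, Pow(h, 2))) (Function('n')(K, h) = Add(25, Add(Mul(-4, K), Add(Mul(Mul(h, K), h), h))) = Add(25, Add(Mul(-4, K), Add(Mul(Mul(K, h), h), h))) = Add(25, Add(Mul(-4, K), Add(Mul(K, Pow(h, 2)), h))) = Add(25, Add(Mul(-4, K), Add(h, Mul(K, Pow(h, 2))))) = Add(25, Add(h, Mul(-4, K), Mul(K, Pow(h, 2)))) = Add(25, h, Mul(-4, K), Mul(K, Pow(h, 2))))
Add(Function('n')(3, 4), Mul(89, -100)) = Add(Add(25, 4, Mul(-4, 3), Mul(3, Pow(4, 2))), Mul(89, -100)) = Add(Add(25, 4, -12, Mul(3, 16)), -8900) = Add(Add(25, 4, -12, 48), -8900) = Add(65, -8900) = -8835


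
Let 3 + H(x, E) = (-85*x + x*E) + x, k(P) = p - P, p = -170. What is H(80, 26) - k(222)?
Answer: -4251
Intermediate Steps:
k(P) = -170 - P
H(x, E) = -3 - 84*x + E*x (H(x, E) = -3 + ((-85*x + x*E) + x) = -3 + ((-85*x + E*x) + x) = -3 + (-84*x + E*x) = -3 - 84*x + E*x)
H(80, 26) - k(222) = (-3 - 84*80 + 26*80) - (-170 - 1*222) = (-3 - 6720 + 2080) - (-170 - 222) = -4643 - 1*(-392) = -4643 + 392 = -4251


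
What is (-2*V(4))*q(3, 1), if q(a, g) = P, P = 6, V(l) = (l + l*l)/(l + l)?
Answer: -30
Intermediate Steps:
V(l) = (l + l²)/(2*l) (V(l) = (l + l²)/((2*l)) = (l + l²)*(1/(2*l)) = (l + l²)/(2*l))
q(a, g) = 6
(-2*V(4))*q(3, 1) = -2*(½ + (½)*4)*6 = -2*(½ + 2)*6 = -2*5/2*6 = -5*6 = -30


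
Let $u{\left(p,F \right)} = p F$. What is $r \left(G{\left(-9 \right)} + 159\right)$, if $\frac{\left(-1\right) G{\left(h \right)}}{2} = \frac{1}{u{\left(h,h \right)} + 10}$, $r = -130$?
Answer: $- \frac{144670}{7} \approx -20667.0$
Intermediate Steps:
$u{\left(p,F \right)} = F p$
$G{\left(h \right)} = - \frac{2}{10 + h^{2}}$ ($G{\left(h \right)} = - \frac{2}{h h + 10} = - \frac{2}{h^{2} + 10} = - \frac{2}{10 + h^{2}}$)
$r \left(G{\left(-9 \right)} + 159\right) = - 130 \left(- \frac{2}{10 + \left(-9\right)^{2}} + 159\right) = - 130 \left(- \frac{2}{10 + 81} + 159\right) = - 130 \left(- \frac{2}{91} + 159\right) = \left(-130\right) \frac{14467}{91} = - \frac{144670}{7}$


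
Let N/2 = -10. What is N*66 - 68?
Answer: -1388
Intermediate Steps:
N = -20 (N = 2*(-10) = -20)
N*66 - 68 = -20*66 - 68 = -1320 - 68 = -1388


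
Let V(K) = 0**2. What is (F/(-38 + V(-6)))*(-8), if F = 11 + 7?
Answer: 72/19 ≈ 3.7895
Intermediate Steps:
V(K) = 0
F = 18
(F/(-38 + V(-6)))*(-8) = (18/(-38 + 0))*(-8) = (18/(-38))*(-8) = (18*(-1/38))*(-8) = -9/19*(-8) = 72/19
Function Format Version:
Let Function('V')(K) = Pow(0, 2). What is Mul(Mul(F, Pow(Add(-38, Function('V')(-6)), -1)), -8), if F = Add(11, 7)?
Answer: Rational(72, 19) ≈ 3.7895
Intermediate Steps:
Function('V')(K) = 0
F = 18
Mul(Mul(F, Pow(Add(-38, Function('V')(-6)), -1)), -8) = Mul(Mul(18, Pow(Add(-38, 0), -1)), -8) = Mul(Mul(18, Pow(-38, -1)), -8) = Mul(Mul(18, Rational(-1, 38)), -8) = Mul(Rational(-9, 19), -8) = Rational(72, 19)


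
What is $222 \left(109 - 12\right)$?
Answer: $21534$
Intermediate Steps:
$222 \left(109 - 12\right) = 222 \cdot 97 = 21534$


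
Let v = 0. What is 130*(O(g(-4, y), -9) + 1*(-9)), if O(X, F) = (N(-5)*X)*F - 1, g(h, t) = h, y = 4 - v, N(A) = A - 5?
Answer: -48100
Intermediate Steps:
N(A) = -5 + A
y = 4 (y = 4 - 1*0 = 4 + 0 = 4)
O(X, F) = -1 - 10*F*X (O(X, F) = ((-5 - 5)*X)*F - 1 = (-10*X)*F - 1 = -10*F*X - 1 = -1 - 10*F*X)
130*(O(g(-4, y), -9) + 1*(-9)) = 130*((-1 - 10*(-9)*(-4)) + 1*(-9)) = 130*((-1 - 360) - 9) = 130*(-361 - 9) = 130*(-370) = -48100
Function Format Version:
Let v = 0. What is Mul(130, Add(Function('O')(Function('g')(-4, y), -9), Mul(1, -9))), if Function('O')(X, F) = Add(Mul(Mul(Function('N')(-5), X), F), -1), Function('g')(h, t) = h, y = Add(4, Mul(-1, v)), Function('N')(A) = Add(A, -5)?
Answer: -48100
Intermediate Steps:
Function('N')(A) = Add(-5, A)
y = 4 (y = Add(4, Mul(-1, 0)) = Add(4, 0) = 4)
Function('O')(X, F) = Add(-1, Mul(-10, F, X)) (Function('O')(X, F) = Add(Mul(Mul(Add(-5, -5), X), F), -1) = Add(Mul(Mul(-10, X), F), -1) = Add(Mul(-10, F, X), -1) = Add(-1, Mul(-10, F, X)))
Mul(130, Add(Function('O')(Function('g')(-4, y), -9), Mul(1, -9))) = Mul(130, Add(Add(-1, Mul(-10, -9, -4)), Mul(1, -9))) = Mul(130, Add(Add(-1, -360), -9)) = Mul(130, Add(-361, -9)) = Mul(130, -370) = -48100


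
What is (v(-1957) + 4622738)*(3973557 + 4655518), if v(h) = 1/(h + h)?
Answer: 156129275670738825/3914 ≈ 3.9890e+13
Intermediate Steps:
v(h) = 1/(2*h)
(v(-1957) + 4622738)*(3973557 + 4655518) = ((½)/(-1957) + 4622738)*(3973557 + 4655518) = ((½)*(-1/1957) + 4622738)*8629075 = (-1/3914 + 4622738)*8629075 = (18093396531/3914)*8629075 = 156129275670738825/3914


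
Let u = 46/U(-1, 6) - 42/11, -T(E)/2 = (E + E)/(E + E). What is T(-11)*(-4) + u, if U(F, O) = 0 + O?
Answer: 391/33 ≈ 11.848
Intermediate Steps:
U(F, O) = O
T(E) = -2 (T(E) = -2*(E + E)/(E + E) = -2*2*E/(2*E) = -2*2*E*1/(2*E) = -2*1 = -2)
u = 127/33 (u = 46/6 - 42/11 = 46*(1/6) - 42*1/11 = 23/3 - 42/11 = 127/33 ≈ 3.8485)
T(-11)*(-4) + u = -2*(-4) + 127/33 = 8 + 127/33 = 391/33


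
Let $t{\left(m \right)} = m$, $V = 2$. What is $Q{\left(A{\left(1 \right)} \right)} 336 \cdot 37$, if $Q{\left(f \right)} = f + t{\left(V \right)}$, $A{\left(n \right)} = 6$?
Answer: $99456$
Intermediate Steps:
$Q{\left(f \right)} = 2 + f$ ($Q{\left(f \right)} = f + 2 = 2 + f$)
$Q{\left(A{\left(1 \right)} \right)} 336 \cdot 37 = \left(2 + 6\right) 336 \cdot 37 = 8 \cdot 12432 = 99456$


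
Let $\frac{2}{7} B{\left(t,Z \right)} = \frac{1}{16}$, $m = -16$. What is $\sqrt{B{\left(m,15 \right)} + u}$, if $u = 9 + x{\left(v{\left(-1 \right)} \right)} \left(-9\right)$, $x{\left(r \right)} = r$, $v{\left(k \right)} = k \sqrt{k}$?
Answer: $\frac{\sqrt{590 + 576 i}}{8} \approx 3.3243 + 1.3537 i$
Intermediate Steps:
$v{\left(k \right)} = k^{\frac{3}{2}}$
$B{\left(t,Z \right)} = \frac{7}{32}$ ($B{\left(t,Z \right)} = \frac{7}{2 \cdot 16} = \frac{7}{2} \cdot \frac{1}{16} = \frac{7}{32}$)
$u = 9 + 9 i$ ($u = 9 + \left(-1\right)^{\frac{3}{2}} \left(-9\right) = 9 + - i \left(-9\right) = 9 + 9 i \approx 9.0 + 9.0 i$)
$\sqrt{B{\left(m,15 \right)} + u} = \sqrt{\frac{7}{32} + \left(9 + 9 i\right)} = \sqrt{\frac{295}{32} + 9 i}$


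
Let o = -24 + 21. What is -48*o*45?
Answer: 6480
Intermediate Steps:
o = -3
-48*o*45 = -48*(-3)*45 = 144*45 = 6480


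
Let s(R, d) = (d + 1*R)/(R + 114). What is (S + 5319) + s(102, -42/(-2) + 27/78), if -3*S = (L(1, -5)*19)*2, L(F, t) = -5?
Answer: 10076797/1872 ≈ 5382.9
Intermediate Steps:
s(R, d) = (R + d)/(114 + R) (s(R, d) = (d + R)/(114 + R) = (R + d)/(114 + R))
S = 190/3 (S = -(-5*19)*2/3 = -(-95)*2/3 = -⅓*(-190) = 190/3 ≈ 63.333)
(S + 5319) + s(102, -42/(-2) + 27/78) = (190/3 + 5319) + (102 + (-42/(-2) + 27/78))/(114 + 102) = 16147/3 + (102 + (-42*(-½) + 27*(1/78)))/216 = 16147/3 + (102 + (21 + 9/26))/216 = 16147/3 + (102 + 555/26)/216 = 16147/3 + (1/216)*(3207/26) = 16147/3 + 1069/1872 = 10076797/1872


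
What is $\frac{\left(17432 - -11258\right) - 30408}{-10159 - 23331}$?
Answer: $\frac{859}{16745} \approx 0.051299$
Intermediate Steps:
$\frac{\left(17432 - -11258\right) - 30408}{-10159 - 23331} = \frac{\left(17432 + 11258\right) - 30408}{-33490} = \left(28690 - 30408\right) \left(- \frac{1}{33490}\right) = \left(-1718\right) \left(- \frac{1}{33490}\right) = \frac{859}{16745}$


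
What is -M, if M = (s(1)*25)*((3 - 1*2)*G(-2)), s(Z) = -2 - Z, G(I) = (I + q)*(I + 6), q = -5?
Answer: -2100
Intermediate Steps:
G(I) = (-5 + I)*(6 + I) (G(I) = (I - 5)*(I + 6) = (-5 + I)*(6 + I))
M = 2100 (M = ((-2 - 1*1)*25)*((3 - 1*2)*(-30 - 2 + (-2)²)) = ((-2 - 1)*25)*((3 - 2)*(-30 - 2 + 4)) = (-3*25)*(1*(-28)) = -75*(-28) = 2100)
-M = -1*2100 = -2100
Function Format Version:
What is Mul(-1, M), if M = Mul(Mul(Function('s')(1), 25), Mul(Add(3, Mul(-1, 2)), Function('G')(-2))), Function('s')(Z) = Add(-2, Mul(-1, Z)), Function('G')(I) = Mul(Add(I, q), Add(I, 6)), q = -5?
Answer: -2100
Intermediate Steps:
Function('G')(I) = Mul(Add(-5, I), Add(6, I)) (Function('G')(I) = Mul(Add(I, -5), Add(I, 6)) = Mul(Add(-5, I), Add(6, I)))
M = 2100 (M = Mul(Mul(Add(-2, Mul(-1, 1)), 25), Mul(Add(3, Mul(-1, 2)), Add(-30, -2, Pow(-2, 2)))) = Mul(Mul(Add(-2, -1), 25), Mul(Add(3, -2), Add(-30, -2, 4))) = Mul(Mul(-3, 25), Mul(1, -28)) = Mul(-75, -28) = 2100)
Mul(-1, M) = Mul(-1, 2100) = -2100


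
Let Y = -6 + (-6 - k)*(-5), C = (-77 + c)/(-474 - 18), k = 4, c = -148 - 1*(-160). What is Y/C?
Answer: 21648/65 ≈ 333.05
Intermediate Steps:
c = 12 (c = -148 + 160 = 12)
C = 65/492 (C = (-77 + 12)/(-474 - 18) = -65/(-492) = -65*(-1/492) = 65/492 ≈ 0.13211)
Y = 44 (Y = -6 + (-6 - 1*4)*(-5) = -6 + (-6 - 4)*(-5) = -6 - 10*(-5) = -6 + 50 = 44)
Y/C = 44/(65/492) = 44*(492/65) = 21648/65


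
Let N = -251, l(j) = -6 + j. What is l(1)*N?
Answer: 1255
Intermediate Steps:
l(1)*N = (-6 + 1)*(-251) = -5*(-251) = 1255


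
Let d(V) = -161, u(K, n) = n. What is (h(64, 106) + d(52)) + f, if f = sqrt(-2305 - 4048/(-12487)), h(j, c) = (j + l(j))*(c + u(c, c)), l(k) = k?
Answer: 26975 + I*sqrt(359356967169)/12487 ≈ 26975.0 + 48.007*I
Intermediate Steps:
h(j, c) = 4*c*j (h(j, c) = (j + j)*(c + c) = (2*j)*(2*c) = 4*c*j)
f = I*sqrt(359356967169)/12487 (f = sqrt(-2305 - 4048*(-1/12487)) = sqrt(-2305 + 4048/12487) = sqrt(-28778487/12487) = I*sqrt(359356967169)/12487 ≈ 48.007*I)
(h(64, 106) + d(52)) + f = (4*106*64 - 161) + I*sqrt(359356967169)/12487 = (27136 - 161) + I*sqrt(359356967169)/12487 = 26975 + I*sqrt(359356967169)/12487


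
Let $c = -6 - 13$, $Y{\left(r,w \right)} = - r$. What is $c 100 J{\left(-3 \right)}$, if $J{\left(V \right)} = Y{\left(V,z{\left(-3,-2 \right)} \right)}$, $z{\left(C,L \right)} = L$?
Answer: $-5700$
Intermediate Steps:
$c = -19$ ($c = -6 - 13 = -19$)
$J{\left(V \right)} = - V$
$c 100 J{\left(-3 \right)} = \left(-19\right) 100 \left(\left(-1\right) \left(-3\right)\right) = \left(-1900\right) 3 = -5700$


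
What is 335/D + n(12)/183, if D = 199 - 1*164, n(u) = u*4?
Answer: 4199/427 ≈ 9.8337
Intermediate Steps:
n(u) = 4*u
D = 35 (D = 199 - 164 = 35)
335/D + n(12)/183 = 335/35 + (4*12)/183 = 335*(1/35) + 48*(1/183) = 67/7 + 16/61 = 4199/427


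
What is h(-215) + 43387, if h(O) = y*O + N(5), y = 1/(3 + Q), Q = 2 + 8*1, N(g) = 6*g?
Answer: 564206/13 ≈ 43400.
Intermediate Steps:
Q = 10 (Q = 2 + 8 = 10)
y = 1/13 (y = 1/(3 + 10) = 1/13 ≈ 0.076923)
h(O) = 30 + O/13 (h(O) = O/13 + 6*5 = O/13 + 30 = 30 + O/13)
h(-215) + 43387 = (30 + (1/13)*(-215)) + 43387 = (30 - 215/13) + 43387 = 175/13 + 43387 = 564206/13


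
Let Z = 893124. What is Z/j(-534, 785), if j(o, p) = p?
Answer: 893124/785 ≈ 1137.7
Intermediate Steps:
Z/j(-534, 785) = 893124/785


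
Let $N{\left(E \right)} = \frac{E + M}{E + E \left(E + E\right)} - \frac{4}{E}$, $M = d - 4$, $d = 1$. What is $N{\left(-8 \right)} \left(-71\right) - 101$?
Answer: $- \frac{15599}{120} \approx -129.99$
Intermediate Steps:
$M = -3$ ($M = 1 - 4 = -3$)
$N{\left(E \right)} = - \frac{4}{E} + \frac{-3 + E}{E + 2 E^{2}}$ ($N{\left(E \right)} = \frac{E - 3}{E + E \left(E + E\right)} - \frac{4}{E} = \frac{-3 + E}{E + E 2 E} - \frac{4}{E} = \frac{-3 + E}{E + 2 E^{2}} - \frac{4}{E} = - \frac{4}{E} + \frac{-3 + E}{E + 2 E^{2}}$)
$N{\left(-8 \right)} \left(-71\right) - 101 = \frac{7 \left(-1 - -8\right)}{\left(-8\right) \left(1 + 2 \left(-8\right)\right)} \left(-71\right) - 101 = 7 \left(- \frac{1}{8}\right) \frac{1}{1 - 16} \left(-1 + 8\right) \left(-71\right) - 101 = 7 \left(- \frac{1}{8}\right) \frac{1}{-15} \cdot 7 \left(-71\right) - 101 = 7 \left(- \frac{1}{8}\right) \left(- \frac{1}{15}\right) 7 \left(-71\right) - 101 = \frac{49}{120} \left(-71\right) - 101 = - \frac{3479}{120} - 101 = - \frac{15599}{120}$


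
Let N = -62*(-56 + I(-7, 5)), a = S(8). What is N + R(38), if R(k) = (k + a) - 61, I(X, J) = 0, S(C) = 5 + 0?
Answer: 3454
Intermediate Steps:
S(C) = 5
a = 5
R(k) = -56 + k (R(k) = (k + 5) - 61 = (5 + k) - 61 = -56 + k)
N = 3472 (N = -62*(-56 + 0) = -62*(-56) = 3472)
N + R(38) = 3472 + (-56 + 38) = 3472 - 18 = 3454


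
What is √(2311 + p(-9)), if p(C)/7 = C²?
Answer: √2878 ≈ 53.647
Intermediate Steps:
p(C) = 7*C²
√(2311 + p(-9)) = √(2311 + 7*(-9)²) = √(2311 + 7*81) = √(2311 + 567) = √2878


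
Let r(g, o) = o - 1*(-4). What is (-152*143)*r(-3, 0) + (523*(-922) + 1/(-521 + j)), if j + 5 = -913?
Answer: -819006851/1439 ≈ -5.6915e+5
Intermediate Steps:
j = -918 (j = -5 - 913 = -918)
r(g, o) = 4 + o (r(g, o) = o + 4 = 4 + o)
(-152*143)*r(-3, 0) + (523*(-922) + 1/(-521 + j)) = (-152*143)*(4 + 0) + (523*(-922) + 1/(-521 - 918)) = -21736*4 + (-482206 + 1/(-1439)) = -86944 + (-482206 - 1/1439) = -86944 - 693894435/1439 = -819006851/1439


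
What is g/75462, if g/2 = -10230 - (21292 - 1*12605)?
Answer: -18917/37731 ≈ -0.50136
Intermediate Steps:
g = -37834 (g = 2*(-10230 - (21292 - 1*12605)) = 2*(-10230 - (21292 - 12605)) = 2*(-10230 - 1*8687) = 2*(-10230 - 8687) = 2*(-18917) = -37834)
g/75462 = -37834/75462 = -37834*1/75462 = -18917/37731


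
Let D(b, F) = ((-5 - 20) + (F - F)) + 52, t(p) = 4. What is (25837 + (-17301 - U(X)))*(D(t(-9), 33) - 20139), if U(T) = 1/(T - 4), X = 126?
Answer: -10472227896/61 ≈ -1.7168e+8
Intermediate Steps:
U(T) = 1/(-4 + T)
D(b, F) = 27 (D(b, F) = (-25 + 0) + 52 = -25 + 52 = 27)
(25837 + (-17301 - U(X)))*(D(t(-9), 33) - 20139) = (25837 + (-17301 - 1/(-4 + 126)))*(27 - 20139) = (25837 + (-17301 - 1/122))*(-20112) = (25837 - 2110723/122)*(-20112) = (1041391/122)*(-20112) = -10472227896/61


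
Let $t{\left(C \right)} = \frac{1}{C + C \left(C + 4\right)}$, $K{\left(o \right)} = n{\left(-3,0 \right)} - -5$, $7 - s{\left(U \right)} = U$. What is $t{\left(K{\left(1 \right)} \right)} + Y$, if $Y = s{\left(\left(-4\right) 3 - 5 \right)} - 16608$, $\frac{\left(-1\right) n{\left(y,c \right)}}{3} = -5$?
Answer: $- \frac{8291999}{500} \approx -16584.0$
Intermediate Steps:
$s{\left(U \right)} = 7 - U$
$n{\left(y,c \right)} = 15$ ($n{\left(y,c \right)} = \left(-3\right) \left(-5\right) = 15$)
$K{\left(o \right)} = 20$ ($K{\left(o \right)} = 15 - -5 = 15 + 5 = 20$)
$Y = -16584$ ($Y = \left(7 - \left(\left(-4\right) 3 - 5\right)\right) - 16608 = \left(7 - \left(-12 - 5\right)\right) - 16608 = \left(7 - -17\right) - 16608 = \left(7 + 17\right) - 16608 = 24 - 16608 = -16584$)
$t{\left(C \right)} = \frac{1}{C + C \left(4 + C\right)}$
$t{\left(K{\left(1 \right)} \right)} + Y = \frac{1}{20 \left(5 + 20\right)} - 16584 = \frac{1}{20 \cdot 25} - 16584 = \frac{1}{20} \cdot \frac{1}{25} - 16584 = \frac{1}{500} - 16584 = - \frac{8291999}{500}$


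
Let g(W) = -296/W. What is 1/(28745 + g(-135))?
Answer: 135/3880871 ≈ 3.4786e-5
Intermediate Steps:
1/(28745 + g(-135)) = 1/(28745 - 296/(-135)) = 1/(28745 - 296*(-1/135)) = 1/(28745 + 296/135) = 1/(3880871/135) = 135/3880871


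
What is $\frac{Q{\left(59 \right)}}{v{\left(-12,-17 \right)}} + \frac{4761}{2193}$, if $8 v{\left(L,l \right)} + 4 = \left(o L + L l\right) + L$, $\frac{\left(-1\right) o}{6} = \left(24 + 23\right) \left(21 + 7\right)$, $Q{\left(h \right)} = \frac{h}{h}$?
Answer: $\frac{37668907}{17350285} \approx 2.1711$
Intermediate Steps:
$Q{\left(h \right)} = 1$
$o = -7896$ ($o = - 6 \left(24 + 23\right) \left(21 + 7\right) = - 6 \cdot 47 \cdot 28 = \left(-6\right) 1316 = -7896$)
$v{\left(L,l \right)} = - \frac{1}{2} - \frac{7895 L}{8} + \frac{L l}{8}$ ($v{\left(L,l \right)} = - \frac{1}{2} + \frac{\left(- 7896 L + L l\right) + L}{8} = - \frac{1}{2} + \frac{- 7895 L + L l}{8} = - \frac{1}{2} + \left(- \frac{7895 L}{8} + \frac{L l}{8}\right) = - \frac{1}{2} - \frac{7895 L}{8} + \frac{L l}{8}$)
$\frac{Q{\left(59 \right)}}{v{\left(-12,-17 \right)}} + \frac{4761}{2193} = 1 \frac{1}{- \frac{1}{2} - - \frac{23685}{2} + \frac{1}{8} \left(-12\right) \left(-17\right)} + \frac{4761}{2193} = 1 \frac{1}{- \frac{1}{2} + \frac{23685}{2} + \frac{51}{2}} + 4761 \cdot \frac{1}{2193} = 1 \frac{1}{\frac{23735}{2}} + \frac{1587}{731} = 1 \cdot \frac{2}{23735} + \frac{1587}{731} = \frac{2}{23735} + \frac{1587}{731} = \frac{37668907}{17350285}$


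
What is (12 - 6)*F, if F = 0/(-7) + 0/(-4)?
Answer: 0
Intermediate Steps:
F = 0 (F = 0*(-⅐) + 0*(-¼) = 0 + 0 = 0)
(12 - 6)*F = (12 - 6)*0 = 6*0 = 0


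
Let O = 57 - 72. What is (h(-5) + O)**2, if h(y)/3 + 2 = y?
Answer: 1296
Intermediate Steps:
O = -15
h(y) = -6 + 3*y
(h(-5) + O)**2 = ((-6 + 3*(-5)) - 15)**2 = ((-6 - 15) - 15)**2 = (-21 - 15)**2 = (-36)**2 = 1296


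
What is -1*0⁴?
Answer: 0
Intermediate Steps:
-1*0⁴ = -1*0 = 0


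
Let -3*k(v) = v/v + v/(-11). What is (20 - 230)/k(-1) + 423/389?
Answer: 450141/778 ≈ 578.59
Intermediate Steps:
k(v) = -⅓ + v/33 (k(v) = -(v/v + v/(-11))/3 = -(1 + v*(-1/11))/3 = -(1 - v/11)/3 = -⅓ + v/33)
(20 - 230)/k(-1) + 423/389 = (20 - 230)/(-⅓ + (1/33)*(-1)) + 423/389 = -210/(-⅓ - 1/33) + 423*(1/389) = -210/(-4/11) + 423/389 = -210*(-11/4) + 423/389 = 1155/2 + 423/389 = 450141/778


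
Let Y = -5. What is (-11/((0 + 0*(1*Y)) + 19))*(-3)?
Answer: 33/19 ≈ 1.7368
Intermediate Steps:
(-11/((0 + 0*(1*Y)) + 19))*(-3) = (-11/((0 + 0*(1*(-5))) + 19))*(-3) = (-11/((0 + 0*(-5)) + 19))*(-3) = (-11/((0 + 0) + 19))*(-3) = (-11/(0 + 19))*(-3) = (-11/19)*(-3) = ((1/19)*(-11))*(-3) = -11/19*(-3) = 33/19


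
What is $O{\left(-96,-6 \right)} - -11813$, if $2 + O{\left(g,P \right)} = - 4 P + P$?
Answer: $11829$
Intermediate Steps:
$O{\left(g,P \right)} = -2 - 3 P$ ($O{\left(g,P \right)} = -2 + \left(- 4 P + P\right) = -2 - 3 P$)
$O{\left(-96,-6 \right)} - -11813 = \left(-2 - -18\right) - -11813 = \left(-2 + 18\right) + 11813 = 16 + 11813 = 11829$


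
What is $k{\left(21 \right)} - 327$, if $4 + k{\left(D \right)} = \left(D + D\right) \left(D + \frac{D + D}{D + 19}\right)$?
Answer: $\frac{5951}{10} \approx 595.1$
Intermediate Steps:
$k{\left(D \right)} = -4 + 2 D \left(D + \frac{2 D}{19 + D}\right)$ ($k{\left(D \right)} = -4 + \left(D + D\right) \left(D + \frac{D + D}{D + 19}\right) = -4 + 2 D \left(D + \frac{2 D}{19 + D}\right)$)
$k{\left(21 \right)} - 327 = \frac{2 \left(-38 + 21^{3} - 42 + 21 \cdot 21^{2}\right)}{19 + 21} - 327 = \frac{2 \left(-38 + 9261 - 42 + 21 \cdot 441\right)}{40} - 327 = 2 \cdot \frac{1}{40} \left(-38 + 9261 - 42 + 9261\right) - 327 = 2 \cdot \frac{1}{40} \cdot 18442 - 327 = \frac{9221}{10} - 327 = \frac{5951}{10}$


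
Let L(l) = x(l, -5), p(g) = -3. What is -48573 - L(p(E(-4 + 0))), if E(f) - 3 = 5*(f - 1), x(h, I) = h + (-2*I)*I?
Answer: -48520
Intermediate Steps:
x(h, I) = h - 2*I**2
E(f) = -2 + 5*f (E(f) = 3 + 5*(f - 1) = 3 + 5*(-1 + f) = 3 + (-5 + 5*f) = -2 + 5*f)
L(l) = -50 + l (L(l) = l - 2*(-5)**2 = l - 2*25 = l - 50 = -50 + l)
-48573 - L(p(E(-4 + 0))) = -48573 - (-50 - 3) = -48573 - 1*(-53) = -48573 + 53 = -48520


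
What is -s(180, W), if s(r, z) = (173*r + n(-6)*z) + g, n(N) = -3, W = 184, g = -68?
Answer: -30520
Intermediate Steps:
s(r, z) = -68 - 3*z + 173*r (s(r, z) = (173*r - 3*z) - 68 = (-3*z + 173*r) - 68 = -68 - 3*z + 173*r)
-s(180, W) = -(-68 - 3*184 + 173*180) = -(-68 - 552 + 31140) = -1*30520 = -30520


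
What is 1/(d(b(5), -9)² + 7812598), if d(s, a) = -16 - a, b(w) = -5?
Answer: 1/7812647 ≈ 1.2800e-7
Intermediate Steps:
1/(d(b(5), -9)² + 7812598) = 1/((-16 - 1*(-9))² + 7812598) = 1/((-16 + 9)² + 7812598) = 1/((-7)² + 7812598) = 1/(49 + 7812598) = 1/7812647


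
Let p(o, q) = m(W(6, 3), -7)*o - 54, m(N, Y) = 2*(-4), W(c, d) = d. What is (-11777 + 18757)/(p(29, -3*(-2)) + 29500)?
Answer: 3490/14607 ≈ 0.23893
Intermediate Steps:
m(N, Y) = -8
p(o, q) = -54 - 8*o (p(o, q) = -8*o - 54 = -54 - 8*o)
(-11777 + 18757)/(p(29, -3*(-2)) + 29500) = (-11777 + 18757)/((-54 - 8*29) + 29500) = 6980/((-54 - 232) + 29500) = 6980/(-286 + 29500) = 6980/29214 = 6980*(1/29214) = 3490/14607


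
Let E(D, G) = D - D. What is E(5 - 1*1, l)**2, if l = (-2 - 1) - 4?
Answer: 0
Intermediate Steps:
l = -7 (l = -3 - 4 = -7)
E(D, G) = 0
E(5 - 1*1, l)**2 = 0**2 = 0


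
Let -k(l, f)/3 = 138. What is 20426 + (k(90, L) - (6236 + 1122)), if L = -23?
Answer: 12654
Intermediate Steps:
k(l, f) = -414 (k(l, f) = -3*138 = -414)
20426 + (k(90, L) - (6236 + 1122)) = 20426 + (-414 - (6236 + 1122)) = 20426 + (-414 - 1*7358) = 20426 + (-414 - 7358) = 20426 - 7772 = 12654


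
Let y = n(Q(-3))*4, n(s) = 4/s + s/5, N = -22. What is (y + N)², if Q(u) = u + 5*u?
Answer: 2815684/2025 ≈ 1390.5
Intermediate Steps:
Q(u) = 6*u
n(s) = 4/s + s/5 (n(s) = 4/s + s*(⅕) = 4/s + s/5)
y = -688/45 (y = (4/((6*(-3))) + (6*(-3))/5)*4 = (4/(-18) + (⅕)*(-18))*4 = (4*(-1/18) - 18/5)*4 = (-2/9 - 18/5)*4 = -172/45*4 = -688/45 ≈ -15.289)
(y + N)² = (-688/45 - 22)² = (-1678/45)² = 2815684/2025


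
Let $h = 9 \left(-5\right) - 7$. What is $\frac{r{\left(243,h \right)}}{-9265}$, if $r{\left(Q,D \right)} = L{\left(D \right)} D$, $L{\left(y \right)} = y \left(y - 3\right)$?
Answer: $\frac{29744}{1853} \approx 16.052$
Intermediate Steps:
$L{\left(y \right)} = y \left(-3 + y\right)$
$h = -52$ ($h = -45 - 7 = -52$)
$r{\left(Q,D \right)} = D^{2} \left(-3 + D\right)$ ($r{\left(Q,D \right)} = D \left(-3 + D\right) D = D^{2} \left(-3 + D\right)$)
$\frac{r{\left(243,h \right)}}{-9265} = \frac{\left(-52\right)^{2} \left(-3 - 52\right)}{-9265} = 2704 \left(-55\right) \left(- \frac{1}{9265}\right) = \left(-148720\right) \left(- \frac{1}{9265}\right) = \frac{29744}{1853}$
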